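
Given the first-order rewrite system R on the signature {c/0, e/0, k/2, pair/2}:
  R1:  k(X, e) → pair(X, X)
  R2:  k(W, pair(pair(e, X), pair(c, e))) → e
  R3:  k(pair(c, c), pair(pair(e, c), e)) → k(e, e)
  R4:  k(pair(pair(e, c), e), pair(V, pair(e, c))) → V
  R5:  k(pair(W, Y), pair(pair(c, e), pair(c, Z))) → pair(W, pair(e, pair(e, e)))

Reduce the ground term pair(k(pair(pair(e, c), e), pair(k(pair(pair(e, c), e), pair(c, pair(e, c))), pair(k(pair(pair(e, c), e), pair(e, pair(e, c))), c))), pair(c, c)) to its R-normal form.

1. pair(k(pair(pair(e, c), e), pair(k(pair(pair(e, c), e), pair(c, pair(e, c))), pair(k(pair(pair(e, c), e), pair(e, pair(e, c))), c))), pair(c, c))  →  pair(k(pair(pair(e, c), e), pair(c, pair(k(pair(pair(e, c), e), pair(e, pair(e, c))), c))), pair(c, c))   [R4 at 1.2.1]
2. pair(k(pair(pair(e, c), e), pair(c, pair(k(pair(pair(e, c), e), pair(e, pair(e, c))), c))), pair(c, c))  →  pair(k(pair(pair(e, c), e), pair(c, pair(e, c))), pair(c, c))   [R4 at 1.2.2.1]
3. pair(k(pair(pair(e, c), e), pair(c, pair(e, c))), pair(c, c))  →  pair(c, pair(c, c))   [R4 at 1]

pair(c, pair(c, c))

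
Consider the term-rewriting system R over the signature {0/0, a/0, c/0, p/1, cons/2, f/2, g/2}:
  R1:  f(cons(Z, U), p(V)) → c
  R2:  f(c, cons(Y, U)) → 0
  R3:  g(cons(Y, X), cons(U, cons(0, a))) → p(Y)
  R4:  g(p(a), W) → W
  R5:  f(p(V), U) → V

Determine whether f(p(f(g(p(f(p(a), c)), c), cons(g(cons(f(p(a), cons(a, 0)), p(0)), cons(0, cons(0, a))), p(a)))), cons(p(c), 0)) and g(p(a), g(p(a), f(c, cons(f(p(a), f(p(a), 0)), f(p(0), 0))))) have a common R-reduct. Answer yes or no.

Reduce t₁ = f(p(f(g(p(f(p(a), c)), c), cons(g(cons(f(p(a), cons(a, 0)), p(0)), cons(0, cons(0, a))), p(a)))), cons(p(c), 0)):
1. f(p(f(g(p(f(p(a), c)), c), cons(g(cons(f(p(a), cons(a, 0)), p(0)), cons(0, cons(0, a))), p(a)))), cons(p(c), 0))  →  f(g(p(f(p(a), c)), c), cons(g(cons(f(p(a), cons(a, 0)), p(0)), cons(0, cons(0, a))), p(a)))   [R5 at ε]
2. f(g(p(f(p(a), c)), c), cons(g(cons(f(p(a), cons(a, 0)), p(0)), cons(0, cons(0, a))), p(a)))  →  f(g(p(a), c), cons(g(cons(f(p(a), cons(a, 0)), p(0)), cons(0, cons(0, a))), p(a)))   [R5 at 1.1.1]
3. f(g(p(a), c), cons(g(cons(f(p(a), cons(a, 0)), p(0)), cons(0, cons(0, a))), p(a)))  →  f(c, cons(g(cons(f(p(a), cons(a, 0)), p(0)), cons(0, cons(0, a))), p(a)))   [R4 at 1]
4. f(c, cons(g(cons(f(p(a), cons(a, 0)), p(0)), cons(0, cons(0, a))), p(a)))  →  0   [R2 at ε]

Reduce t₂ = g(p(a), g(p(a), f(c, cons(f(p(a), f(p(a), 0)), f(p(0), 0))))):
1. g(p(a), g(p(a), f(c, cons(f(p(a), f(p(a), 0)), f(p(0), 0)))))  →  g(p(a), f(c, cons(f(p(a), f(p(a), 0)), f(p(0), 0))))   [R4 at ε]
2. g(p(a), f(c, cons(f(p(a), f(p(a), 0)), f(p(0), 0))))  →  f(c, cons(f(p(a), f(p(a), 0)), f(p(0), 0)))   [R4 at ε]
3. f(c, cons(f(p(a), f(p(a), 0)), f(p(0), 0)))  →  0   [R2 at ε]

yes — NF(t₁) = 0, NF(t₂) = 0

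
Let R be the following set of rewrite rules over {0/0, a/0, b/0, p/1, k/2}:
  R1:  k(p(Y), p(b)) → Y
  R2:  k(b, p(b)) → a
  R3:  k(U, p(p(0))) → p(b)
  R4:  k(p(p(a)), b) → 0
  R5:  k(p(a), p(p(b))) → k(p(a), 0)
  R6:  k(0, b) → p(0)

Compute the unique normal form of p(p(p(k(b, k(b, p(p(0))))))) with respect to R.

1. p(p(p(k(b, k(b, p(p(0)))))))  →  p(p(p(k(b, p(b)))))   [R3 at 1.1.1.2]
2. p(p(p(k(b, p(b)))))  →  p(p(p(a)))   [R2 at 1.1.1]

p(p(p(a)))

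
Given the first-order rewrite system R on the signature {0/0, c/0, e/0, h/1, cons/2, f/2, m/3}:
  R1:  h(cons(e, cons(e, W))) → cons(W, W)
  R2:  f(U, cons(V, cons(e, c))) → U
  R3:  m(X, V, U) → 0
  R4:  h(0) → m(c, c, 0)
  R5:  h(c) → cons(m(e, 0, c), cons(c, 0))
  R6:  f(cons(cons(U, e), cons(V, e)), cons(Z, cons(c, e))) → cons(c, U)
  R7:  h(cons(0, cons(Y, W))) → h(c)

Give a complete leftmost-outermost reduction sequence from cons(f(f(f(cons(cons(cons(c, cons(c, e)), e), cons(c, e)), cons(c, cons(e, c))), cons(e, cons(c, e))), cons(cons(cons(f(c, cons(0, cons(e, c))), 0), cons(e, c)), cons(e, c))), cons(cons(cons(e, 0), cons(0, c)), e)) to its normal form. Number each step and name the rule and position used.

cons(cons(c, cons(c, cons(c, e))), cons(cons(cons(e, 0), cons(0, c)), e))

1. cons(f(f(f(cons(cons(cons(c, cons(c, e)), e), cons(c, e)), cons(c, cons(e, c))), cons(e, cons(c, e))), cons(cons(cons(f(c, cons(0, cons(e, c))), 0), cons(e, c)), cons(e, c))), cons(cons(cons(e, 0), cons(0, c)), e))  →  cons(f(f(cons(cons(cons(c, cons(c, e)), e), cons(c, e)), cons(c, cons(e, c))), cons(e, cons(c, e))), cons(cons(cons(e, 0), cons(0, c)), e))   [R2 at 1]
2. cons(f(f(cons(cons(cons(c, cons(c, e)), e), cons(c, e)), cons(c, cons(e, c))), cons(e, cons(c, e))), cons(cons(cons(e, 0), cons(0, c)), e))  →  cons(f(cons(cons(cons(c, cons(c, e)), e), cons(c, e)), cons(e, cons(c, e))), cons(cons(cons(e, 0), cons(0, c)), e))   [R2 at 1.1]
3. cons(f(cons(cons(cons(c, cons(c, e)), e), cons(c, e)), cons(e, cons(c, e))), cons(cons(cons(e, 0), cons(0, c)), e))  →  cons(cons(c, cons(c, cons(c, e))), cons(cons(cons(e, 0), cons(0, c)), e))   [R6 at 1]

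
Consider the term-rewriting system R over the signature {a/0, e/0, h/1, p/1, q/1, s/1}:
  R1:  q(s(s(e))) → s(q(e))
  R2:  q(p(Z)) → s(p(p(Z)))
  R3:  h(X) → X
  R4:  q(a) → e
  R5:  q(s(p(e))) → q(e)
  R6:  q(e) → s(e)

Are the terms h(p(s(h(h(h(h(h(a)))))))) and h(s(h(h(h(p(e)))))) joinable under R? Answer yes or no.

no — NF(t₁) = p(s(a)), NF(t₂) = s(p(e))

Reduce t₁ = h(p(s(h(h(h(h(h(a)))))))):
1. h(p(s(h(h(h(h(h(a))))))))  →  p(s(h(h(h(h(h(a)))))))   [R3 at ε]
2. p(s(h(h(h(h(h(a)))))))  →  p(s(h(h(h(h(a))))))   [R3 at 1.1]
3. p(s(h(h(h(h(a))))))  →  p(s(h(h(h(a)))))   [R3 at 1.1]
4. p(s(h(h(h(a)))))  →  p(s(h(h(a))))   [R3 at 1.1]
5. p(s(h(h(a))))  →  p(s(h(a)))   [R3 at 1.1]
6. p(s(h(a)))  →  p(s(a))   [R3 at 1.1]

Reduce t₂ = h(s(h(h(h(p(e)))))):
1. h(s(h(h(h(p(e))))))  →  s(h(h(h(p(e)))))   [R3 at ε]
2. s(h(h(h(p(e)))))  →  s(h(h(p(e))))   [R3 at 1]
3. s(h(h(p(e))))  →  s(h(p(e)))   [R3 at 1]
4. s(h(p(e)))  →  s(p(e))   [R3 at 1]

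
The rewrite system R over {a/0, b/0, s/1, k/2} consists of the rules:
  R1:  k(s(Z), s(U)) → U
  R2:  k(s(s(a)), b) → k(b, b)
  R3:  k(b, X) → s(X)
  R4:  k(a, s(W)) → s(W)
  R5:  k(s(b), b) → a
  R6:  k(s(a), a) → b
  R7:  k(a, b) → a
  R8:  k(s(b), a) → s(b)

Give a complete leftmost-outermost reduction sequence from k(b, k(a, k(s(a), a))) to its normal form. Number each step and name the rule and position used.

1. k(b, k(a, k(s(a), a)))  →  s(k(a, k(s(a), a)))   [R3 at ε]
2. s(k(a, k(s(a), a)))  →  s(k(a, b))   [R6 at 1.2]
3. s(k(a, b))  →  s(a)   [R7 at 1]

s(a)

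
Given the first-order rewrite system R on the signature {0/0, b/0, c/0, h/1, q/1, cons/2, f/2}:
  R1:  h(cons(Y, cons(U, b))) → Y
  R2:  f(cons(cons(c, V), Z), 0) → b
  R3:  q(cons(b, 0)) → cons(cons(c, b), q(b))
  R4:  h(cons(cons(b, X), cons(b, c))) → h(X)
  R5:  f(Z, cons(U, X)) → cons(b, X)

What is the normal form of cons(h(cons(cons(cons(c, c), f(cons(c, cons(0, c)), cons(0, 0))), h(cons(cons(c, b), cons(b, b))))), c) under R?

cons(cons(cons(c, c), cons(b, 0)), c)

1. cons(h(cons(cons(cons(c, c), f(cons(c, cons(0, c)), cons(0, 0))), h(cons(cons(c, b), cons(b, b))))), c)  →  cons(h(cons(cons(cons(c, c), cons(b, 0)), h(cons(cons(c, b), cons(b, b))))), c)   [R5 at 1.1.1.2]
2. cons(h(cons(cons(cons(c, c), cons(b, 0)), h(cons(cons(c, b), cons(b, b))))), c)  →  cons(h(cons(cons(cons(c, c), cons(b, 0)), cons(c, b))), c)   [R1 at 1.1.2]
3. cons(h(cons(cons(cons(c, c), cons(b, 0)), cons(c, b))), c)  →  cons(cons(cons(c, c), cons(b, 0)), c)   [R1 at 1]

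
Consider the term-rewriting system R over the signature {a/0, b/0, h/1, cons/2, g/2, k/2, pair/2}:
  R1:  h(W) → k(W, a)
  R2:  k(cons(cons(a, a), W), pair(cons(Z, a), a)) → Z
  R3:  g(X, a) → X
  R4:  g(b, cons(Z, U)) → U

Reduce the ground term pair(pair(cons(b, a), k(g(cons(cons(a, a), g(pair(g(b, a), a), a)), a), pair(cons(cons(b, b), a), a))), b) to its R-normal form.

pair(pair(cons(b, a), cons(b, b)), b)

1. pair(pair(cons(b, a), k(g(cons(cons(a, a), g(pair(g(b, a), a), a)), a), pair(cons(cons(b, b), a), a))), b)  →  pair(pair(cons(b, a), k(cons(cons(a, a), g(pair(g(b, a), a), a)), pair(cons(cons(b, b), a), a))), b)   [R3 at 1.2.1]
2. pair(pair(cons(b, a), k(cons(cons(a, a), g(pair(g(b, a), a), a)), pair(cons(cons(b, b), a), a))), b)  →  pair(pair(cons(b, a), cons(b, b)), b)   [R2 at 1.2]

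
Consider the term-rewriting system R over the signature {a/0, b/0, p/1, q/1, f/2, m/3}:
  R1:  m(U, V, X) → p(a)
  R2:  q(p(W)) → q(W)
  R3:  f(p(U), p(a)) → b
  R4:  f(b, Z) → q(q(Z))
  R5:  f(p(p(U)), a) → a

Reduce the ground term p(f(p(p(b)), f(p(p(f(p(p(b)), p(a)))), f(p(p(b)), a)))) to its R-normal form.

1. p(f(p(p(b)), f(p(p(f(p(p(b)), p(a)))), f(p(p(b)), a))))  →  p(f(p(p(b)), f(p(p(b)), f(p(p(b)), a))))   [R3 at 1.2.1.1.1]
2. p(f(p(p(b)), f(p(p(b)), f(p(p(b)), a))))  →  p(f(p(p(b)), f(p(p(b)), a)))   [R5 at 1.2.2]
3. p(f(p(p(b)), f(p(p(b)), a)))  →  p(f(p(p(b)), a))   [R5 at 1.2]
4. p(f(p(p(b)), a))  →  p(a)   [R5 at 1]

p(a)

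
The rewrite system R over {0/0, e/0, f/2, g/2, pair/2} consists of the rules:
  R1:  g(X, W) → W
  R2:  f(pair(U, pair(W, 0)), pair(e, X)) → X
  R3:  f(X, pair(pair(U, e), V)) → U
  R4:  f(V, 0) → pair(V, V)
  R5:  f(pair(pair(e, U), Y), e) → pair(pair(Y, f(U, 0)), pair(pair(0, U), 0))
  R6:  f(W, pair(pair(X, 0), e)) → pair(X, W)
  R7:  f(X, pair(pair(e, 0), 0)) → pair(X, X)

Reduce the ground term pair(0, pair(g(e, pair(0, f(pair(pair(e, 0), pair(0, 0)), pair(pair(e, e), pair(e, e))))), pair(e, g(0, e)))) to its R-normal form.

pair(0, pair(pair(0, e), pair(e, e)))

1. pair(0, pair(g(e, pair(0, f(pair(pair(e, 0), pair(0, 0)), pair(pair(e, e), pair(e, e))))), pair(e, g(0, e))))  →  pair(0, pair(pair(0, f(pair(pair(e, 0), pair(0, 0)), pair(pair(e, e), pair(e, e)))), pair(e, g(0, e))))   [R1 at 2.1]
2. pair(0, pair(pair(0, f(pair(pair(e, 0), pair(0, 0)), pair(pair(e, e), pair(e, e)))), pair(e, g(0, e))))  →  pair(0, pair(pair(0, e), pair(e, g(0, e))))   [R3 at 2.1.2]
3. pair(0, pair(pair(0, e), pair(e, g(0, e))))  →  pair(0, pair(pair(0, e), pair(e, e)))   [R1 at 2.2.2]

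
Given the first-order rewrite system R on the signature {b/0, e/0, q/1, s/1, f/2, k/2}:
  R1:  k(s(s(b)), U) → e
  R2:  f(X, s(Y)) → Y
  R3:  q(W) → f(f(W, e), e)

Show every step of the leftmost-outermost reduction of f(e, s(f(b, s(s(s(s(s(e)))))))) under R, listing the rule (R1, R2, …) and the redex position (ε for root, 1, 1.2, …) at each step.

s(s(s(s(e))))

1. f(e, s(f(b, s(s(s(s(s(e))))))))  →  f(b, s(s(s(s(s(e))))))   [R2 at ε]
2. f(b, s(s(s(s(s(e))))))  →  s(s(s(s(e))))   [R2 at ε]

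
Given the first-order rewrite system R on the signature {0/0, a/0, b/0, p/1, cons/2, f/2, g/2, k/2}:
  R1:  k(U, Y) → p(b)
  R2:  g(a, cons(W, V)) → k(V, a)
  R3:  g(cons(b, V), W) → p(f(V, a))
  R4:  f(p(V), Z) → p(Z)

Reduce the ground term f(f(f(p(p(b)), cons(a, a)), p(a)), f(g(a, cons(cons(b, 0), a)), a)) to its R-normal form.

1. f(f(f(p(p(b)), cons(a, a)), p(a)), f(g(a, cons(cons(b, 0), a)), a))  →  f(f(p(cons(a, a)), p(a)), f(g(a, cons(cons(b, 0), a)), a))   [R4 at 1.1]
2. f(f(p(cons(a, a)), p(a)), f(g(a, cons(cons(b, 0), a)), a))  →  f(p(p(a)), f(g(a, cons(cons(b, 0), a)), a))   [R4 at 1]
3. f(p(p(a)), f(g(a, cons(cons(b, 0), a)), a))  →  p(f(g(a, cons(cons(b, 0), a)), a))   [R4 at ε]
4. p(f(g(a, cons(cons(b, 0), a)), a))  →  p(f(k(a, a), a))   [R2 at 1.1]
5. p(f(k(a, a), a))  →  p(f(p(b), a))   [R1 at 1.1]
6. p(f(p(b), a))  →  p(p(a))   [R4 at 1]

p(p(a))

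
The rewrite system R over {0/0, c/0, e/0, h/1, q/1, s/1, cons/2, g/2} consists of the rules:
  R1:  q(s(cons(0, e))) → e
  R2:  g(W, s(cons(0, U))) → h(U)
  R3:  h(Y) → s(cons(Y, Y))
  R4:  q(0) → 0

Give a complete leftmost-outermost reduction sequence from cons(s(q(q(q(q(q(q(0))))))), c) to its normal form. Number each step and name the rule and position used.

1. cons(s(q(q(q(q(q(q(0))))))), c)  →  cons(s(q(q(q(q(q(0)))))), c)   [R4 at 1.1.1.1.1.1.1]
2. cons(s(q(q(q(q(q(0)))))), c)  →  cons(s(q(q(q(q(0))))), c)   [R4 at 1.1.1.1.1.1]
3. cons(s(q(q(q(q(0))))), c)  →  cons(s(q(q(q(0)))), c)   [R4 at 1.1.1.1.1]
4. cons(s(q(q(q(0)))), c)  →  cons(s(q(q(0))), c)   [R4 at 1.1.1.1]
5. cons(s(q(q(0))), c)  →  cons(s(q(0)), c)   [R4 at 1.1.1]
6. cons(s(q(0)), c)  →  cons(s(0), c)   [R4 at 1.1]

cons(s(0), c)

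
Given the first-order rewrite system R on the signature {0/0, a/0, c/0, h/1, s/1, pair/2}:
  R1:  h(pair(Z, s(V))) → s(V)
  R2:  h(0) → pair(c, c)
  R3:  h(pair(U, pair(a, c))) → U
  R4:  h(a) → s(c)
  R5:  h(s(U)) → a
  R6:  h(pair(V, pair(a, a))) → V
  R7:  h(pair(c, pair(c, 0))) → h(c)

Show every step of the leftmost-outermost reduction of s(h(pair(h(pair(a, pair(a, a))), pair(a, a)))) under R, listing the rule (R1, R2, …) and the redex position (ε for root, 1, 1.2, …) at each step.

s(a)

1. s(h(pair(h(pair(a, pair(a, a))), pair(a, a))))  →  s(h(pair(a, pair(a, a))))   [R6 at 1]
2. s(h(pair(a, pair(a, a))))  →  s(a)   [R6 at 1]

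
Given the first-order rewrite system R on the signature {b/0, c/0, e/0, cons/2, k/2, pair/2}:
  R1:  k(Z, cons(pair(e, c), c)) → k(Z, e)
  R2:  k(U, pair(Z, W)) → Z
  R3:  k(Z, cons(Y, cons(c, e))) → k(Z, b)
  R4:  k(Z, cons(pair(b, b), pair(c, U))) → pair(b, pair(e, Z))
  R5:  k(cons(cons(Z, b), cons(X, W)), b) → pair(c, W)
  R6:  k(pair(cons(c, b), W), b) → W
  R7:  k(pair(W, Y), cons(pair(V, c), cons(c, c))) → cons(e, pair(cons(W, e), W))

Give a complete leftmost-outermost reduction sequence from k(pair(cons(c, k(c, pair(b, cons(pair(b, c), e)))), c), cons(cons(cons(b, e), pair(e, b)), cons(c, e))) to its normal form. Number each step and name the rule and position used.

1. k(pair(cons(c, k(c, pair(b, cons(pair(b, c), e)))), c), cons(cons(cons(b, e), pair(e, b)), cons(c, e)))  →  k(pair(cons(c, k(c, pair(b, cons(pair(b, c), e)))), c), b)   [R3 at ε]
2. k(pair(cons(c, k(c, pair(b, cons(pair(b, c), e)))), c), b)  →  k(pair(cons(c, b), c), b)   [R2 at 1.1.2]
3. k(pair(cons(c, b), c), b)  →  c   [R6 at ε]

c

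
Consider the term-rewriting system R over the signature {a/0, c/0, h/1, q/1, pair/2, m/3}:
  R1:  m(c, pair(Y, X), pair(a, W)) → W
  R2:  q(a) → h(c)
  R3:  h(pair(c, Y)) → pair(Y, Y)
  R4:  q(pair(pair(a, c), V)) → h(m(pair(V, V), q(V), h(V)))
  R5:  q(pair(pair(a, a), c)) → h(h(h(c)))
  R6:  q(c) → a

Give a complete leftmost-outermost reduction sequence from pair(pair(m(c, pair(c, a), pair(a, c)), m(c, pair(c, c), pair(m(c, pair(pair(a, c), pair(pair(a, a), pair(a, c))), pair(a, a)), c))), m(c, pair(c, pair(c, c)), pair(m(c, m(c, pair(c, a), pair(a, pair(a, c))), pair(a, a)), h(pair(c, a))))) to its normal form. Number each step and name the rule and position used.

pair(pair(c, c), pair(a, a))

1. pair(pair(m(c, pair(c, a), pair(a, c)), m(c, pair(c, c), pair(m(c, pair(pair(a, c), pair(pair(a, a), pair(a, c))), pair(a, a)), c))), m(c, pair(c, pair(c, c)), pair(m(c, m(c, pair(c, a), pair(a, pair(a, c))), pair(a, a)), h(pair(c, a)))))  →  pair(pair(c, m(c, pair(c, c), pair(m(c, pair(pair(a, c), pair(pair(a, a), pair(a, c))), pair(a, a)), c))), m(c, pair(c, pair(c, c)), pair(m(c, m(c, pair(c, a), pair(a, pair(a, c))), pair(a, a)), h(pair(c, a)))))   [R1 at 1.1]
2. pair(pair(c, m(c, pair(c, c), pair(m(c, pair(pair(a, c), pair(pair(a, a), pair(a, c))), pair(a, a)), c))), m(c, pair(c, pair(c, c)), pair(m(c, m(c, pair(c, a), pair(a, pair(a, c))), pair(a, a)), h(pair(c, a)))))  →  pair(pair(c, m(c, pair(c, c), pair(a, c))), m(c, pair(c, pair(c, c)), pair(m(c, m(c, pair(c, a), pair(a, pair(a, c))), pair(a, a)), h(pair(c, a)))))   [R1 at 1.2.3.1]
3. pair(pair(c, m(c, pair(c, c), pair(a, c))), m(c, pair(c, pair(c, c)), pair(m(c, m(c, pair(c, a), pair(a, pair(a, c))), pair(a, a)), h(pair(c, a)))))  →  pair(pair(c, c), m(c, pair(c, pair(c, c)), pair(m(c, m(c, pair(c, a), pair(a, pair(a, c))), pair(a, a)), h(pair(c, a)))))   [R1 at 1.2]
4. pair(pair(c, c), m(c, pair(c, pair(c, c)), pair(m(c, m(c, pair(c, a), pair(a, pair(a, c))), pair(a, a)), h(pair(c, a)))))  →  pair(pair(c, c), m(c, pair(c, pair(c, c)), pair(m(c, pair(a, c), pair(a, a)), h(pair(c, a)))))   [R1 at 2.3.1.2]
5. pair(pair(c, c), m(c, pair(c, pair(c, c)), pair(m(c, pair(a, c), pair(a, a)), h(pair(c, a)))))  →  pair(pair(c, c), m(c, pair(c, pair(c, c)), pair(a, h(pair(c, a)))))   [R1 at 2.3.1]
6. pair(pair(c, c), m(c, pair(c, pair(c, c)), pair(a, h(pair(c, a)))))  →  pair(pair(c, c), h(pair(c, a)))   [R1 at 2]
7. pair(pair(c, c), h(pair(c, a)))  →  pair(pair(c, c), pair(a, a))   [R3 at 2]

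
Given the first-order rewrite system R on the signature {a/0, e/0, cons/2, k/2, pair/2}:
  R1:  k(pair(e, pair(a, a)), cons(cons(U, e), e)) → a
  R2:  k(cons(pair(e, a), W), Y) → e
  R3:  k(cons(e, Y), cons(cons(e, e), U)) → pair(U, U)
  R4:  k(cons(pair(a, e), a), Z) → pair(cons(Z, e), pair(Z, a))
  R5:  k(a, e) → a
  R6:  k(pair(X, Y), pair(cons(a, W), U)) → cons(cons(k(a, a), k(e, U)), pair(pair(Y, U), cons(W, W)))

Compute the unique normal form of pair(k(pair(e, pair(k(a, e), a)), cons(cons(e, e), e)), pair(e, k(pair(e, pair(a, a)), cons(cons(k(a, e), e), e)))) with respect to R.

pair(a, pair(e, a))

1. pair(k(pair(e, pair(k(a, e), a)), cons(cons(e, e), e)), pair(e, k(pair(e, pair(a, a)), cons(cons(k(a, e), e), e))))  →  pair(k(pair(e, pair(a, a)), cons(cons(e, e), e)), pair(e, k(pair(e, pair(a, a)), cons(cons(k(a, e), e), e))))   [R5 at 1.1.2.1]
2. pair(k(pair(e, pair(a, a)), cons(cons(e, e), e)), pair(e, k(pair(e, pair(a, a)), cons(cons(k(a, e), e), e))))  →  pair(a, pair(e, k(pair(e, pair(a, a)), cons(cons(k(a, e), e), e))))   [R1 at 1]
3. pair(a, pair(e, k(pair(e, pair(a, a)), cons(cons(k(a, e), e), e))))  →  pair(a, pair(e, a))   [R1 at 2.2]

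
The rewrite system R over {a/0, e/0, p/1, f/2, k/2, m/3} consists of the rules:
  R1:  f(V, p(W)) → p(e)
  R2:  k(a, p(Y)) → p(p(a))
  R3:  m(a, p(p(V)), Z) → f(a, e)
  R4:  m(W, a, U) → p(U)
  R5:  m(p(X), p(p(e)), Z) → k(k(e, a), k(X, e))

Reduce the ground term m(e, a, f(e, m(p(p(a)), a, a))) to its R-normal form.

1. m(e, a, f(e, m(p(p(a)), a, a)))  →  p(f(e, m(p(p(a)), a, a)))   [R4 at ε]
2. p(f(e, m(p(p(a)), a, a)))  →  p(f(e, p(a)))   [R4 at 1.2]
3. p(f(e, p(a)))  →  p(p(e))   [R1 at 1]

p(p(e))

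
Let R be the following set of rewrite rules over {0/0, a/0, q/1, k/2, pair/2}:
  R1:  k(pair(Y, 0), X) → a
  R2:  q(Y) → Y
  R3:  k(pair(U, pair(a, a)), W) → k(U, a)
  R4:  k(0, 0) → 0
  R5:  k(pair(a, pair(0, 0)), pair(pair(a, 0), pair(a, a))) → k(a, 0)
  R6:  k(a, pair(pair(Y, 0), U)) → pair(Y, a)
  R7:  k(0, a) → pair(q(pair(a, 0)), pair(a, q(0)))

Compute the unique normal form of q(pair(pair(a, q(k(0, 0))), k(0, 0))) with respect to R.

pair(pair(a, 0), 0)

1. q(pair(pair(a, q(k(0, 0))), k(0, 0)))  →  pair(pair(a, q(k(0, 0))), k(0, 0))   [R2 at ε]
2. pair(pair(a, q(k(0, 0))), k(0, 0))  →  pair(pair(a, k(0, 0)), k(0, 0))   [R2 at 1.2]
3. pair(pair(a, k(0, 0)), k(0, 0))  →  pair(pair(a, 0), k(0, 0))   [R4 at 1.2]
4. pair(pair(a, 0), k(0, 0))  →  pair(pair(a, 0), 0)   [R4 at 2]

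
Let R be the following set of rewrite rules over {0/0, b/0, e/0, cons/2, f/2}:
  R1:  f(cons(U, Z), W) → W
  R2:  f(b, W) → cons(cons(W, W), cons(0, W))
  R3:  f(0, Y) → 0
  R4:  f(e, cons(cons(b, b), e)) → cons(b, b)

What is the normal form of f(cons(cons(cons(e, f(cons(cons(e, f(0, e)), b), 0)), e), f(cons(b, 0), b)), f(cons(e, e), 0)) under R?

1. f(cons(cons(cons(e, f(cons(cons(e, f(0, e)), b), 0)), e), f(cons(b, 0), b)), f(cons(e, e), 0))  →  f(cons(e, e), 0)   [R1 at ε]
2. f(cons(e, e), 0)  →  0   [R1 at ε]

0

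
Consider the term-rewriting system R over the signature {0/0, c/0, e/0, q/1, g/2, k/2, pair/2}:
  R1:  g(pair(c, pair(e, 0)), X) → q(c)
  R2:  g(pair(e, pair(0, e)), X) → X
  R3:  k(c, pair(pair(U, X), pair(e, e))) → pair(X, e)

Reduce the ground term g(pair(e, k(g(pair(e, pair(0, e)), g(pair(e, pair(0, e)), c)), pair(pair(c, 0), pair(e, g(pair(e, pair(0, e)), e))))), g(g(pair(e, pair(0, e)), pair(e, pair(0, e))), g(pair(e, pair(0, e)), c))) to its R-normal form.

c

1. g(pair(e, k(g(pair(e, pair(0, e)), g(pair(e, pair(0, e)), c)), pair(pair(c, 0), pair(e, g(pair(e, pair(0, e)), e))))), g(g(pair(e, pair(0, e)), pair(e, pair(0, e))), g(pair(e, pair(0, e)), c)))  →  g(pair(e, k(g(pair(e, pair(0, e)), c), pair(pair(c, 0), pair(e, g(pair(e, pair(0, e)), e))))), g(g(pair(e, pair(0, e)), pair(e, pair(0, e))), g(pair(e, pair(0, e)), c)))   [R2 at 1.2.1]
2. g(pair(e, k(g(pair(e, pair(0, e)), c), pair(pair(c, 0), pair(e, g(pair(e, pair(0, e)), e))))), g(g(pair(e, pair(0, e)), pair(e, pair(0, e))), g(pair(e, pair(0, e)), c)))  →  g(pair(e, k(c, pair(pair(c, 0), pair(e, g(pair(e, pair(0, e)), e))))), g(g(pair(e, pair(0, e)), pair(e, pair(0, e))), g(pair(e, pair(0, e)), c)))   [R2 at 1.2.1]
3. g(pair(e, k(c, pair(pair(c, 0), pair(e, g(pair(e, pair(0, e)), e))))), g(g(pair(e, pair(0, e)), pair(e, pair(0, e))), g(pair(e, pair(0, e)), c)))  →  g(pair(e, k(c, pair(pair(c, 0), pair(e, e)))), g(g(pair(e, pair(0, e)), pair(e, pair(0, e))), g(pair(e, pair(0, e)), c)))   [R2 at 1.2.2.2.2]
4. g(pair(e, k(c, pair(pair(c, 0), pair(e, e)))), g(g(pair(e, pair(0, e)), pair(e, pair(0, e))), g(pair(e, pair(0, e)), c)))  →  g(pair(e, pair(0, e)), g(g(pair(e, pair(0, e)), pair(e, pair(0, e))), g(pair(e, pair(0, e)), c)))   [R3 at 1.2]
5. g(pair(e, pair(0, e)), g(g(pair(e, pair(0, e)), pair(e, pair(0, e))), g(pair(e, pair(0, e)), c)))  →  g(g(pair(e, pair(0, e)), pair(e, pair(0, e))), g(pair(e, pair(0, e)), c))   [R2 at ε]
6. g(g(pair(e, pair(0, e)), pair(e, pair(0, e))), g(pair(e, pair(0, e)), c))  →  g(pair(e, pair(0, e)), g(pair(e, pair(0, e)), c))   [R2 at 1]
7. g(pair(e, pair(0, e)), g(pair(e, pair(0, e)), c))  →  g(pair(e, pair(0, e)), c)   [R2 at ε]
8. g(pair(e, pair(0, e)), c)  →  c   [R2 at ε]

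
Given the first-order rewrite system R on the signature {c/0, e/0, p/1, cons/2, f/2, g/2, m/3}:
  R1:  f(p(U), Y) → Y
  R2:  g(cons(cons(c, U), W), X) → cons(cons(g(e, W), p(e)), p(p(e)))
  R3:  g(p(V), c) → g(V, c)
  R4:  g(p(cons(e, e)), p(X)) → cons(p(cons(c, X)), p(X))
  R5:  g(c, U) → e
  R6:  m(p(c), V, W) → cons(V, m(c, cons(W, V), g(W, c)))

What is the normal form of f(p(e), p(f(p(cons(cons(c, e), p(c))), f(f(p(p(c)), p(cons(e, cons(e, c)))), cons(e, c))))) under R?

p(cons(e, c))

1. f(p(e), p(f(p(cons(cons(c, e), p(c))), f(f(p(p(c)), p(cons(e, cons(e, c)))), cons(e, c)))))  →  p(f(p(cons(cons(c, e), p(c))), f(f(p(p(c)), p(cons(e, cons(e, c)))), cons(e, c))))   [R1 at ε]
2. p(f(p(cons(cons(c, e), p(c))), f(f(p(p(c)), p(cons(e, cons(e, c)))), cons(e, c))))  →  p(f(f(p(p(c)), p(cons(e, cons(e, c)))), cons(e, c)))   [R1 at 1]
3. p(f(f(p(p(c)), p(cons(e, cons(e, c)))), cons(e, c)))  →  p(f(p(cons(e, cons(e, c))), cons(e, c)))   [R1 at 1.1]
4. p(f(p(cons(e, cons(e, c))), cons(e, c)))  →  p(cons(e, c))   [R1 at 1]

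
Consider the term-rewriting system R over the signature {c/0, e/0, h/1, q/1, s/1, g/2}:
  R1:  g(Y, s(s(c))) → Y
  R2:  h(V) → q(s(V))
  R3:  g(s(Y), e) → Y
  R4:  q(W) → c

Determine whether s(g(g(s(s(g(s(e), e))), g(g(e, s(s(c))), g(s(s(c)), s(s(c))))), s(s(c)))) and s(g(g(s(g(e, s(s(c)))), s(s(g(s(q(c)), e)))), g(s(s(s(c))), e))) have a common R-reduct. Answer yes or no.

yes — NF(t₁) = s(s(e)), NF(t₂) = s(s(e))

Reduce t₁ = s(g(g(s(s(g(s(e), e))), g(g(e, s(s(c))), g(s(s(c)), s(s(c))))), s(s(c)))):
1. s(g(g(s(s(g(s(e), e))), g(g(e, s(s(c))), g(s(s(c)), s(s(c))))), s(s(c))))  →  s(g(s(s(g(s(e), e))), g(g(e, s(s(c))), g(s(s(c)), s(s(c))))))   [R1 at 1]
2. s(g(s(s(g(s(e), e))), g(g(e, s(s(c))), g(s(s(c)), s(s(c))))))  →  s(g(s(s(e)), g(g(e, s(s(c))), g(s(s(c)), s(s(c))))))   [R3 at 1.1.1.1]
3. s(g(s(s(e)), g(g(e, s(s(c))), g(s(s(c)), s(s(c))))))  →  s(g(s(s(e)), g(e, g(s(s(c)), s(s(c))))))   [R1 at 1.2.1]
4. s(g(s(s(e)), g(e, g(s(s(c)), s(s(c))))))  →  s(g(s(s(e)), g(e, s(s(c)))))   [R1 at 1.2.2]
5. s(g(s(s(e)), g(e, s(s(c)))))  →  s(g(s(s(e)), e))   [R1 at 1.2]
6. s(g(s(s(e)), e))  →  s(s(e))   [R3 at 1]

Reduce t₂ = s(g(g(s(g(e, s(s(c)))), s(s(g(s(q(c)), e)))), g(s(s(s(c))), e))):
1. s(g(g(s(g(e, s(s(c)))), s(s(g(s(q(c)), e)))), g(s(s(s(c))), e)))  →  s(g(g(s(e), s(s(g(s(q(c)), e)))), g(s(s(s(c))), e)))   [R1 at 1.1.1.1]
2. s(g(g(s(e), s(s(g(s(q(c)), e)))), g(s(s(s(c))), e)))  →  s(g(g(s(e), s(s(q(c)))), g(s(s(s(c))), e)))   [R3 at 1.1.2.1.1]
3. s(g(g(s(e), s(s(q(c)))), g(s(s(s(c))), e)))  →  s(g(g(s(e), s(s(c))), g(s(s(s(c))), e)))   [R4 at 1.1.2.1.1]
4. s(g(g(s(e), s(s(c))), g(s(s(s(c))), e)))  →  s(g(s(e), g(s(s(s(c))), e)))   [R1 at 1.1]
5. s(g(s(e), g(s(s(s(c))), e)))  →  s(g(s(e), s(s(c))))   [R3 at 1.2]
6. s(g(s(e), s(s(c))))  →  s(s(e))   [R1 at 1]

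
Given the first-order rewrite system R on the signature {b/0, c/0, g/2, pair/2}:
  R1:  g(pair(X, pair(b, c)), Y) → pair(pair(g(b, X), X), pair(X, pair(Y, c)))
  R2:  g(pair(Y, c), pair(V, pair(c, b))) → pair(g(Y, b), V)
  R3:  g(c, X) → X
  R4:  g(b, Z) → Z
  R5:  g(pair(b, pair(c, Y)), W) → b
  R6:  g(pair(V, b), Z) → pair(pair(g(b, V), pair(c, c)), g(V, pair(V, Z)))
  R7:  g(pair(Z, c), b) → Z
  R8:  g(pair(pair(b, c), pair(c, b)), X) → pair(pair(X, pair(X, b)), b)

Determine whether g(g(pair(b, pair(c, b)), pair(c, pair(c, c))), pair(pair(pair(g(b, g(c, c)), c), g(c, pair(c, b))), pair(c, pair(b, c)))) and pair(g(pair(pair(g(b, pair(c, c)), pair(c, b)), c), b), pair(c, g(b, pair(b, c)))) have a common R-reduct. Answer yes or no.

Reduce t₁ = g(g(pair(b, pair(c, b)), pair(c, pair(c, c))), pair(pair(pair(g(b, g(c, c)), c), g(c, pair(c, b))), pair(c, pair(b, c)))):
1. g(g(pair(b, pair(c, b)), pair(c, pair(c, c))), pair(pair(pair(g(b, g(c, c)), c), g(c, pair(c, b))), pair(c, pair(b, c))))  →  g(b, pair(pair(pair(g(b, g(c, c)), c), g(c, pair(c, b))), pair(c, pair(b, c))))   [R5 at 1]
2. g(b, pair(pair(pair(g(b, g(c, c)), c), g(c, pair(c, b))), pair(c, pair(b, c))))  →  pair(pair(pair(g(b, g(c, c)), c), g(c, pair(c, b))), pair(c, pair(b, c)))   [R4 at ε]
3. pair(pair(pair(g(b, g(c, c)), c), g(c, pair(c, b))), pair(c, pair(b, c)))  →  pair(pair(pair(g(c, c), c), g(c, pair(c, b))), pair(c, pair(b, c)))   [R4 at 1.1.1]
4. pair(pair(pair(g(c, c), c), g(c, pair(c, b))), pair(c, pair(b, c)))  →  pair(pair(pair(c, c), g(c, pair(c, b))), pair(c, pair(b, c)))   [R3 at 1.1.1]
5. pair(pair(pair(c, c), g(c, pair(c, b))), pair(c, pair(b, c)))  →  pair(pair(pair(c, c), pair(c, b)), pair(c, pair(b, c)))   [R3 at 1.2]

Reduce t₂ = pair(g(pair(pair(g(b, pair(c, c)), pair(c, b)), c), b), pair(c, g(b, pair(b, c)))):
1. pair(g(pair(pair(g(b, pair(c, c)), pair(c, b)), c), b), pair(c, g(b, pair(b, c))))  →  pair(pair(g(b, pair(c, c)), pair(c, b)), pair(c, g(b, pair(b, c))))   [R7 at 1]
2. pair(pair(g(b, pair(c, c)), pair(c, b)), pair(c, g(b, pair(b, c))))  →  pair(pair(pair(c, c), pair(c, b)), pair(c, g(b, pair(b, c))))   [R4 at 1.1]
3. pair(pair(pair(c, c), pair(c, b)), pair(c, g(b, pair(b, c))))  →  pair(pair(pair(c, c), pair(c, b)), pair(c, pair(b, c)))   [R4 at 2.2]

yes — NF(t₁) = pair(pair(pair(c, c), pair(c, b)), pair(c, pair(b, c))), NF(t₂) = pair(pair(pair(c, c), pair(c, b)), pair(c, pair(b, c)))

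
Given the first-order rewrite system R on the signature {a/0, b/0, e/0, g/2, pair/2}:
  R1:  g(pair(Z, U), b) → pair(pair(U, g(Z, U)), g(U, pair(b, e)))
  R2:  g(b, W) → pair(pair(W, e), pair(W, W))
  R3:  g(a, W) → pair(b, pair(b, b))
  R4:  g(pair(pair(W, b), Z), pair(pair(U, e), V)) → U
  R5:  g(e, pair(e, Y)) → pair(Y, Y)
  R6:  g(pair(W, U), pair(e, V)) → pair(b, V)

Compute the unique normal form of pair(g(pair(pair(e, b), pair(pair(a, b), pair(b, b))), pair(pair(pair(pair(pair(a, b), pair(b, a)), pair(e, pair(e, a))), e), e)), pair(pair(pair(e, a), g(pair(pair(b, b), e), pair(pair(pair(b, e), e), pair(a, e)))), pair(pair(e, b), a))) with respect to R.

pair(pair(pair(pair(a, b), pair(b, a)), pair(e, pair(e, a))), pair(pair(pair(e, a), pair(b, e)), pair(pair(e, b), a)))

1. pair(g(pair(pair(e, b), pair(pair(a, b), pair(b, b))), pair(pair(pair(pair(pair(a, b), pair(b, a)), pair(e, pair(e, a))), e), e)), pair(pair(pair(e, a), g(pair(pair(b, b), e), pair(pair(pair(b, e), e), pair(a, e)))), pair(pair(e, b), a)))  →  pair(pair(pair(pair(a, b), pair(b, a)), pair(e, pair(e, a))), pair(pair(pair(e, a), g(pair(pair(b, b), e), pair(pair(pair(b, e), e), pair(a, e)))), pair(pair(e, b), a)))   [R4 at 1]
2. pair(pair(pair(pair(a, b), pair(b, a)), pair(e, pair(e, a))), pair(pair(pair(e, a), g(pair(pair(b, b), e), pair(pair(pair(b, e), e), pair(a, e)))), pair(pair(e, b), a)))  →  pair(pair(pair(pair(a, b), pair(b, a)), pair(e, pair(e, a))), pair(pair(pair(e, a), pair(b, e)), pair(pair(e, b), a)))   [R4 at 2.1.2]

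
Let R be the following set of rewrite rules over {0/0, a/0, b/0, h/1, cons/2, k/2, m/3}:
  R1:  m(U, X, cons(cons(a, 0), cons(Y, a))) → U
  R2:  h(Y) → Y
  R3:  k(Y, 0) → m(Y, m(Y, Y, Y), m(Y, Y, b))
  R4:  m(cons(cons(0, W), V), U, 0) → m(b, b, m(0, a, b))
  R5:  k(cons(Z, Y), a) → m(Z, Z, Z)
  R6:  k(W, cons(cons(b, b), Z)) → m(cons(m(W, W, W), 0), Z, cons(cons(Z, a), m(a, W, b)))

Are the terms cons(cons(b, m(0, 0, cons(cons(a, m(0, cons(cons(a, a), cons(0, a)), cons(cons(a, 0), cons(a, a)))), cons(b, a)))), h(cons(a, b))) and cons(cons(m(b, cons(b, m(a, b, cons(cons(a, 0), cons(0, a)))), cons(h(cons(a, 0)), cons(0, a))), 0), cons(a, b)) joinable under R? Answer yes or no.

yes — NF(t₁) = cons(cons(b, 0), cons(a, b)), NF(t₂) = cons(cons(b, 0), cons(a, b))

Reduce t₁ = cons(cons(b, m(0, 0, cons(cons(a, m(0, cons(cons(a, a), cons(0, a)), cons(cons(a, 0), cons(a, a)))), cons(b, a)))), h(cons(a, b))):
1. cons(cons(b, m(0, 0, cons(cons(a, m(0, cons(cons(a, a), cons(0, a)), cons(cons(a, 0), cons(a, a)))), cons(b, a)))), h(cons(a, b)))  →  cons(cons(b, m(0, 0, cons(cons(a, 0), cons(b, a)))), h(cons(a, b)))   [R1 at 1.2.3.1.2]
2. cons(cons(b, m(0, 0, cons(cons(a, 0), cons(b, a)))), h(cons(a, b)))  →  cons(cons(b, 0), h(cons(a, b)))   [R1 at 1.2]
3. cons(cons(b, 0), h(cons(a, b)))  →  cons(cons(b, 0), cons(a, b))   [R2 at 2]

Reduce t₂ = cons(cons(m(b, cons(b, m(a, b, cons(cons(a, 0), cons(0, a)))), cons(h(cons(a, 0)), cons(0, a))), 0), cons(a, b)):
1. cons(cons(m(b, cons(b, m(a, b, cons(cons(a, 0), cons(0, a)))), cons(h(cons(a, 0)), cons(0, a))), 0), cons(a, b))  →  cons(cons(m(b, cons(b, a), cons(h(cons(a, 0)), cons(0, a))), 0), cons(a, b))   [R1 at 1.1.2.2]
2. cons(cons(m(b, cons(b, a), cons(h(cons(a, 0)), cons(0, a))), 0), cons(a, b))  →  cons(cons(m(b, cons(b, a), cons(cons(a, 0), cons(0, a))), 0), cons(a, b))   [R2 at 1.1.3.1]
3. cons(cons(m(b, cons(b, a), cons(cons(a, 0), cons(0, a))), 0), cons(a, b))  →  cons(cons(b, 0), cons(a, b))   [R1 at 1.1]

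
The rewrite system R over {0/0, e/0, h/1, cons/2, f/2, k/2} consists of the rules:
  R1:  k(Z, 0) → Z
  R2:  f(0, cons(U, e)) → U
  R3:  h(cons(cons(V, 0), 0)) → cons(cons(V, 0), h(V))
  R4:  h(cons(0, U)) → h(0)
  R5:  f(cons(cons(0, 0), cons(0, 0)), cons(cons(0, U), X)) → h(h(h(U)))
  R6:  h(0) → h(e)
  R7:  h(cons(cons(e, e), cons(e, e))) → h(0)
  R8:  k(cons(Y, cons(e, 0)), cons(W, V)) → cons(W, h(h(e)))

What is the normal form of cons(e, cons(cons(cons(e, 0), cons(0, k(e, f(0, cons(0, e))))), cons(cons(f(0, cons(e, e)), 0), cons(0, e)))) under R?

1. cons(e, cons(cons(cons(e, 0), cons(0, k(e, f(0, cons(0, e))))), cons(cons(f(0, cons(e, e)), 0), cons(0, e))))  →  cons(e, cons(cons(cons(e, 0), cons(0, k(e, 0))), cons(cons(f(0, cons(e, e)), 0), cons(0, e))))   [R2 at 2.1.2.2.2]
2. cons(e, cons(cons(cons(e, 0), cons(0, k(e, 0))), cons(cons(f(0, cons(e, e)), 0), cons(0, e))))  →  cons(e, cons(cons(cons(e, 0), cons(0, e)), cons(cons(f(0, cons(e, e)), 0), cons(0, e))))   [R1 at 2.1.2.2]
3. cons(e, cons(cons(cons(e, 0), cons(0, e)), cons(cons(f(0, cons(e, e)), 0), cons(0, e))))  →  cons(e, cons(cons(cons(e, 0), cons(0, e)), cons(cons(e, 0), cons(0, e))))   [R2 at 2.2.1.1]

cons(e, cons(cons(cons(e, 0), cons(0, e)), cons(cons(e, 0), cons(0, e))))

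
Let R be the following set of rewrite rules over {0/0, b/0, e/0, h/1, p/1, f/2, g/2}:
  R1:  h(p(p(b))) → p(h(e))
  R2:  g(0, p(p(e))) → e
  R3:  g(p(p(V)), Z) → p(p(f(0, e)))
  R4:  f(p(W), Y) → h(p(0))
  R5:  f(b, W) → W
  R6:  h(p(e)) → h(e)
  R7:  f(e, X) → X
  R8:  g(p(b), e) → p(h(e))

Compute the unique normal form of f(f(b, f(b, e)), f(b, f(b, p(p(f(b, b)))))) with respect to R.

p(p(b))

1. f(f(b, f(b, e)), f(b, f(b, p(p(f(b, b))))))  →  f(f(b, e), f(b, f(b, p(p(f(b, b))))))   [R5 at 1]
2. f(f(b, e), f(b, f(b, p(p(f(b, b))))))  →  f(e, f(b, f(b, p(p(f(b, b))))))   [R5 at 1]
3. f(e, f(b, f(b, p(p(f(b, b))))))  →  f(b, f(b, p(p(f(b, b)))))   [R7 at ε]
4. f(b, f(b, p(p(f(b, b)))))  →  f(b, p(p(f(b, b))))   [R5 at ε]
5. f(b, p(p(f(b, b))))  →  p(p(f(b, b)))   [R5 at ε]
6. p(p(f(b, b)))  →  p(p(b))   [R5 at 1.1]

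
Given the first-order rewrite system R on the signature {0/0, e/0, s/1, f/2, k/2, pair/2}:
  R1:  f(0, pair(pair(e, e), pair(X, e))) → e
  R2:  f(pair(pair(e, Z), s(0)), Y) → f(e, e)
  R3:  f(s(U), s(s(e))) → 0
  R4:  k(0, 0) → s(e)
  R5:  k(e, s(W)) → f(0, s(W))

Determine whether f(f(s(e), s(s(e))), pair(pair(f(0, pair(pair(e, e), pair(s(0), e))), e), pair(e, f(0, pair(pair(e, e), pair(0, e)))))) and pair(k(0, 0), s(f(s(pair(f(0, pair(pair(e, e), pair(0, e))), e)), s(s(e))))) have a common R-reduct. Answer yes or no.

no — NF(t₁) = e, NF(t₂) = pair(s(e), s(0))

Reduce t₁ = f(f(s(e), s(s(e))), pair(pair(f(0, pair(pair(e, e), pair(s(0), e))), e), pair(e, f(0, pair(pair(e, e), pair(0, e)))))):
1. f(f(s(e), s(s(e))), pair(pair(f(0, pair(pair(e, e), pair(s(0), e))), e), pair(e, f(0, pair(pair(e, e), pair(0, e))))))  →  f(0, pair(pair(f(0, pair(pair(e, e), pair(s(0), e))), e), pair(e, f(0, pair(pair(e, e), pair(0, e))))))   [R3 at 1]
2. f(0, pair(pair(f(0, pair(pair(e, e), pair(s(0), e))), e), pair(e, f(0, pair(pair(e, e), pair(0, e))))))  →  f(0, pair(pair(e, e), pair(e, f(0, pair(pair(e, e), pair(0, e))))))   [R1 at 2.1.1]
3. f(0, pair(pair(e, e), pair(e, f(0, pair(pair(e, e), pair(0, e))))))  →  f(0, pair(pair(e, e), pair(e, e)))   [R1 at 2.2.2]
4. f(0, pair(pair(e, e), pair(e, e)))  →  e   [R1 at ε]

Reduce t₂ = pair(k(0, 0), s(f(s(pair(f(0, pair(pair(e, e), pair(0, e))), e)), s(s(e))))):
1. pair(k(0, 0), s(f(s(pair(f(0, pair(pair(e, e), pair(0, e))), e)), s(s(e)))))  →  pair(s(e), s(f(s(pair(f(0, pair(pair(e, e), pair(0, e))), e)), s(s(e)))))   [R4 at 1]
2. pair(s(e), s(f(s(pair(f(0, pair(pair(e, e), pair(0, e))), e)), s(s(e)))))  →  pair(s(e), s(0))   [R3 at 2.1]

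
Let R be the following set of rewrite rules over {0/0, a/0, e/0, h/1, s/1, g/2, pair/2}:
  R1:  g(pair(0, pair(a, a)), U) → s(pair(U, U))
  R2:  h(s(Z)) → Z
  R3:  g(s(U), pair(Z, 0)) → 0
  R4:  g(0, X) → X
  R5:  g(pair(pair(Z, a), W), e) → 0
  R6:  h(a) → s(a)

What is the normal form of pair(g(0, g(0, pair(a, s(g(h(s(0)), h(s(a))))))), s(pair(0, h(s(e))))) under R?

pair(pair(a, s(a)), s(pair(0, e)))

1. pair(g(0, g(0, pair(a, s(g(h(s(0)), h(s(a))))))), s(pair(0, h(s(e)))))  →  pair(g(0, pair(a, s(g(h(s(0)), h(s(a)))))), s(pair(0, h(s(e)))))   [R4 at 1]
2. pair(g(0, pair(a, s(g(h(s(0)), h(s(a)))))), s(pair(0, h(s(e)))))  →  pair(pair(a, s(g(h(s(0)), h(s(a))))), s(pair(0, h(s(e)))))   [R4 at 1]
3. pair(pair(a, s(g(h(s(0)), h(s(a))))), s(pair(0, h(s(e)))))  →  pair(pair(a, s(g(0, h(s(a))))), s(pair(0, h(s(e)))))   [R2 at 1.2.1.1]
4. pair(pair(a, s(g(0, h(s(a))))), s(pair(0, h(s(e)))))  →  pair(pair(a, s(h(s(a)))), s(pair(0, h(s(e)))))   [R4 at 1.2.1]
5. pair(pair(a, s(h(s(a)))), s(pair(0, h(s(e)))))  →  pair(pair(a, s(a)), s(pair(0, h(s(e)))))   [R2 at 1.2.1]
6. pair(pair(a, s(a)), s(pair(0, h(s(e)))))  →  pair(pair(a, s(a)), s(pair(0, e)))   [R2 at 2.1.2]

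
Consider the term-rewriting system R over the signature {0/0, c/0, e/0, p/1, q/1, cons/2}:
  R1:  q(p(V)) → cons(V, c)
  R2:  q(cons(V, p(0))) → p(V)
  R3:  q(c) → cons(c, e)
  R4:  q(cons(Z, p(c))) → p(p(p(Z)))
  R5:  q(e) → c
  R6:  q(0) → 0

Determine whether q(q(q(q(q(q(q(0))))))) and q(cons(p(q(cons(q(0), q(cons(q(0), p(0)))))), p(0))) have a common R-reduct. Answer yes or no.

no — NF(t₁) = 0, NF(t₂) = p(p(p(0)))

Reduce t₁ = q(q(q(q(q(q(q(0))))))):
1. q(q(q(q(q(q(q(0)))))))  →  q(q(q(q(q(q(0))))))   [R6 at 1.1.1.1.1.1]
2. q(q(q(q(q(q(0))))))  →  q(q(q(q(q(0)))))   [R6 at 1.1.1.1.1]
3. q(q(q(q(q(0)))))  →  q(q(q(q(0))))   [R6 at 1.1.1.1]
4. q(q(q(q(0))))  →  q(q(q(0)))   [R6 at 1.1.1]
5. q(q(q(0)))  →  q(q(0))   [R6 at 1.1]
6. q(q(0))  →  q(0)   [R6 at 1]
7. q(0)  →  0   [R6 at ε]

Reduce t₂ = q(cons(p(q(cons(q(0), q(cons(q(0), p(0)))))), p(0))):
1. q(cons(p(q(cons(q(0), q(cons(q(0), p(0)))))), p(0)))  →  p(p(q(cons(q(0), q(cons(q(0), p(0)))))))   [R2 at ε]
2. p(p(q(cons(q(0), q(cons(q(0), p(0)))))))  →  p(p(q(cons(0, q(cons(q(0), p(0)))))))   [R6 at 1.1.1.1]
3. p(p(q(cons(0, q(cons(q(0), p(0)))))))  →  p(p(q(cons(0, p(q(0))))))   [R2 at 1.1.1.2]
4. p(p(q(cons(0, p(q(0))))))  →  p(p(q(cons(0, p(0)))))   [R6 at 1.1.1.2.1]
5. p(p(q(cons(0, p(0)))))  →  p(p(p(0)))   [R2 at 1.1]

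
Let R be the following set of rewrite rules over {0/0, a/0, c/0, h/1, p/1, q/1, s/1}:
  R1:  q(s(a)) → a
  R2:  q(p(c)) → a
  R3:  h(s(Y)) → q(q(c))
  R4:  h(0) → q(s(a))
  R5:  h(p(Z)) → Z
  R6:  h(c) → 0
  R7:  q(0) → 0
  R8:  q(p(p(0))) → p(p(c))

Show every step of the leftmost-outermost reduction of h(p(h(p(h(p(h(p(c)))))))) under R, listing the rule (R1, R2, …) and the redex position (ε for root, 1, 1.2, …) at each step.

1. h(p(h(p(h(p(h(p(c))))))))  →  h(p(h(p(h(p(c))))))   [R5 at ε]
2. h(p(h(p(h(p(c))))))  →  h(p(h(p(c))))   [R5 at ε]
3. h(p(h(p(c))))  →  h(p(c))   [R5 at ε]
4. h(p(c))  →  c   [R5 at ε]

c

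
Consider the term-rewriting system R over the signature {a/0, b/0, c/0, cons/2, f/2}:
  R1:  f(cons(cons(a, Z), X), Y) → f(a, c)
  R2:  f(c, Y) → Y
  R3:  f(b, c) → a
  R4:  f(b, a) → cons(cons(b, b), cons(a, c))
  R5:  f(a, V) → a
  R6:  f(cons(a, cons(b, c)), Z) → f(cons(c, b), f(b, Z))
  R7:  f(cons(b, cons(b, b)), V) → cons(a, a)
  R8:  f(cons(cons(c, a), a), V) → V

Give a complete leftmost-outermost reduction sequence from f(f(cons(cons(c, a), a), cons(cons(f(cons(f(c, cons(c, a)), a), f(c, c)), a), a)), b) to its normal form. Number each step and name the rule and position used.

b

1. f(f(cons(cons(c, a), a), cons(cons(f(cons(f(c, cons(c, a)), a), f(c, c)), a), a)), b)  →  f(cons(cons(f(cons(f(c, cons(c, a)), a), f(c, c)), a), a), b)   [R8 at 1]
2. f(cons(cons(f(cons(f(c, cons(c, a)), a), f(c, c)), a), a), b)  →  f(cons(cons(f(cons(cons(c, a), a), f(c, c)), a), a), b)   [R2 at 1.1.1.1.1]
3. f(cons(cons(f(cons(cons(c, a), a), f(c, c)), a), a), b)  →  f(cons(cons(f(c, c), a), a), b)   [R8 at 1.1.1]
4. f(cons(cons(f(c, c), a), a), b)  →  f(cons(cons(c, a), a), b)   [R2 at 1.1.1]
5. f(cons(cons(c, a), a), b)  →  b   [R8 at ε]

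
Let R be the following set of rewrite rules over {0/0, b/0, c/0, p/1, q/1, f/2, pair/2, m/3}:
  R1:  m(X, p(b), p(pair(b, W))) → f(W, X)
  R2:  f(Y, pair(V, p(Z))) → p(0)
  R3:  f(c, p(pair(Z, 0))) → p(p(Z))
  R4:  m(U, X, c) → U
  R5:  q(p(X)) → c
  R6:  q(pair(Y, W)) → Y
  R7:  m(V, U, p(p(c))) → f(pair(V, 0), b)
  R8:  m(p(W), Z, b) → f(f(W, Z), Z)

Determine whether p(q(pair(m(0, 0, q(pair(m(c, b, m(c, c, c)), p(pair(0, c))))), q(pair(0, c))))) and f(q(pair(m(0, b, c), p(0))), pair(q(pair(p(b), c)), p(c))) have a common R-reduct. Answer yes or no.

Reduce t₁ = p(q(pair(m(0, 0, q(pair(m(c, b, m(c, c, c)), p(pair(0, c))))), q(pair(0, c))))):
1. p(q(pair(m(0, 0, q(pair(m(c, b, m(c, c, c)), p(pair(0, c))))), q(pair(0, c)))))  →  p(m(0, 0, q(pair(m(c, b, m(c, c, c)), p(pair(0, c))))))   [R6 at 1]
2. p(m(0, 0, q(pair(m(c, b, m(c, c, c)), p(pair(0, c))))))  →  p(m(0, 0, m(c, b, m(c, c, c))))   [R6 at 1.3]
3. p(m(0, 0, m(c, b, m(c, c, c))))  →  p(m(0, 0, m(c, b, c)))   [R4 at 1.3.3]
4. p(m(0, 0, m(c, b, c)))  →  p(m(0, 0, c))   [R4 at 1.3]
5. p(m(0, 0, c))  →  p(0)   [R4 at 1]

Reduce t₂ = f(q(pair(m(0, b, c), p(0))), pair(q(pair(p(b), c)), p(c))):
1. f(q(pair(m(0, b, c), p(0))), pair(q(pair(p(b), c)), p(c)))  →  p(0)   [R2 at ε]

yes — NF(t₁) = p(0), NF(t₂) = p(0)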